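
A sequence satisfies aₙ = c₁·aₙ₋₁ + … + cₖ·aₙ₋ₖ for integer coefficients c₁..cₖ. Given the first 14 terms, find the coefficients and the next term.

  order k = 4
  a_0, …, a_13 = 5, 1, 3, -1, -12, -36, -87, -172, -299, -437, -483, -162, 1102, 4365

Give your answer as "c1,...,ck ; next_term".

2,1,-3,-2 ; 11284

  a_4 = 2·-1 + 1·3 + -3·1 + -2·5 = -12
  a_5 = 2·-12 + 1·-1 + -3·3 + -2·1 = -36
  a_6 = 2·-36 + 1·-12 + -3·-1 + -2·3 = -87
  a_7 = 2·-87 + 1·-36 + -3·-12 + -2·-1 = -172
  a_8 = 2·-172 + 1·-87 + -3·-36 + -2·-12 = -299
  a_9 = 2·-299 + 1·-172 + -3·-87 + -2·-36 = -437
  a_10 = 2·-437 + 1·-299 + -3·-172 + -2·-87 = -483
  a_11 = 2·-483 + 1·-437 + -3·-299 + -2·-172 = -162
  a_12 = 2·-162 + 1·-483 + -3·-437 + -2·-299 = 1102
  a_13 = 2·1102 + 1·-162 + -3·-483 + -2·-437 = 4365
  a_14 = 2·4365 + 1·1102 + -3·-162 + -2·-483 = 11284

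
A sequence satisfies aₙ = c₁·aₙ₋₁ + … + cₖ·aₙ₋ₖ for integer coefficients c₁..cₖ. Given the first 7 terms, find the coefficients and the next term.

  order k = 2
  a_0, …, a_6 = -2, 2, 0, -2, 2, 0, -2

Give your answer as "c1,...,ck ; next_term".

  a_2 = -1·2 + -1·-2 = 0
  a_3 = -1·0 + -1·2 = -2
  a_4 = -1·-2 + -1·0 = 2
  a_5 = -1·2 + -1·-2 = 0
  a_6 = -1·0 + -1·2 = -2
  a_7 = -1·-2 + -1·0 = 2

-1,-1 ; 2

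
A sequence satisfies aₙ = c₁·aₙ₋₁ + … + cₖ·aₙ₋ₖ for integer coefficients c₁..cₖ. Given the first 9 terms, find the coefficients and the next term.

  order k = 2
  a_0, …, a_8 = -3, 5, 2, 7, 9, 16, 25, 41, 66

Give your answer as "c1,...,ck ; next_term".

1,1 ; 107

  a_2 = 1·5 + 1·-3 = 2
  a_3 = 1·2 + 1·5 = 7
  a_4 = 1·7 + 1·2 = 9
  a_5 = 1·9 + 1·7 = 16
  a_6 = 1·16 + 1·9 = 25
  a_7 = 1·25 + 1·16 = 41
  a_8 = 1·41 + 1·25 = 66
  a_9 = 1·66 + 1·41 = 107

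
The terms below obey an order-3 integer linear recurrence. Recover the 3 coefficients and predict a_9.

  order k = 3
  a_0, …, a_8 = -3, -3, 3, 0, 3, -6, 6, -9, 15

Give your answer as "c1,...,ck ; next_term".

-1,0,-1 ; -21

  a_3 = -1·3 + 0·-3 + -1·-3 = 0
  a_4 = -1·0 + 0·3 + -1·-3 = 3
  a_5 = -1·3 + 0·0 + -1·3 = -6
  a_6 = -1·-6 + 0·3 + -1·0 = 6
  a_7 = -1·6 + 0·-6 + -1·3 = -9
  a_8 = -1·-9 + 0·6 + -1·-6 = 15
  a_9 = -1·15 + 0·-9 + -1·6 = -21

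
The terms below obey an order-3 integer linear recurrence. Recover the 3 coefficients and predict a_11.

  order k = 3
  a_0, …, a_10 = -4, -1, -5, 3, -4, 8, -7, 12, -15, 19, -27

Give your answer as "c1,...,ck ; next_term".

  a_3 = 0·-5 + 1·-1 + -1·-4 = 3
  a_4 = 0·3 + 1·-5 + -1·-1 = -4
  a_5 = 0·-4 + 1·3 + -1·-5 = 8
  a_6 = 0·8 + 1·-4 + -1·3 = -7
  a_7 = 0·-7 + 1·8 + -1·-4 = 12
  a_8 = 0·12 + 1·-7 + -1·8 = -15
  a_9 = 0·-15 + 1·12 + -1·-7 = 19
  a_10 = 0·19 + 1·-15 + -1·12 = -27
  a_11 = 0·-27 + 1·19 + -1·-15 = 34

0,1,-1 ; 34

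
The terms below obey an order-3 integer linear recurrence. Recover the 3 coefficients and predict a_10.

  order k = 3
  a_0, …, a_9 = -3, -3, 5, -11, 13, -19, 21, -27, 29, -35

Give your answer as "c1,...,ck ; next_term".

  a_3 = -1·5 + 1·-3 + 1·-3 = -11
  a_4 = -1·-11 + 1·5 + 1·-3 = 13
  a_5 = -1·13 + 1·-11 + 1·5 = -19
  a_6 = -1·-19 + 1·13 + 1·-11 = 21
  a_7 = -1·21 + 1·-19 + 1·13 = -27
  a_8 = -1·-27 + 1·21 + 1·-19 = 29
  a_9 = -1·29 + 1·-27 + 1·21 = -35
  a_10 = -1·-35 + 1·29 + 1·-27 = 37

-1,1,1 ; 37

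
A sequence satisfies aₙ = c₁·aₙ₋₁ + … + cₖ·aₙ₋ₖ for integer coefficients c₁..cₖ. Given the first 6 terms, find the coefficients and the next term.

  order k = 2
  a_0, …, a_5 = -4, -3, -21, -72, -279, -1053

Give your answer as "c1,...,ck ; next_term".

  a_2 = 3·-3 + 3·-4 = -21
  a_3 = 3·-21 + 3·-3 = -72
  a_4 = 3·-72 + 3·-21 = -279
  a_5 = 3·-279 + 3·-72 = -1053
  a_6 = 3·-1053 + 3·-279 = -3996

3,3 ; -3996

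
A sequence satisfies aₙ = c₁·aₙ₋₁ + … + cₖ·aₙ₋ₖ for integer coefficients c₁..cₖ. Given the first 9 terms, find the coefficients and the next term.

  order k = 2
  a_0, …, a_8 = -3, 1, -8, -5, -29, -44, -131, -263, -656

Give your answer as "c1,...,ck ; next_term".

1,3 ; -1445

  a_2 = 1·1 + 3·-3 = -8
  a_3 = 1·-8 + 3·1 = -5
  a_4 = 1·-5 + 3·-8 = -29
  a_5 = 1·-29 + 3·-5 = -44
  a_6 = 1·-44 + 3·-29 = -131
  a_7 = 1·-131 + 3·-44 = -263
  a_8 = 1·-263 + 3·-131 = -656
  a_9 = 1·-656 + 3·-263 = -1445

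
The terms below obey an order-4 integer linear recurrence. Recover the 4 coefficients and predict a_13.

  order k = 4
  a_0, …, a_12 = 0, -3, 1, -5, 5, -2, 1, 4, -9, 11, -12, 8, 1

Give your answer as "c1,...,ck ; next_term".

-1,0,0,-1 ; -12

  a_4 = -1·-5 + 0·1 + 0·-3 + -1·0 = 5
  a_5 = -1·5 + 0·-5 + 0·1 + -1·-3 = -2
  a_6 = -1·-2 + 0·5 + 0·-5 + -1·1 = 1
  a_7 = -1·1 + 0·-2 + 0·5 + -1·-5 = 4
  a_8 = -1·4 + 0·1 + 0·-2 + -1·5 = -9
  a_9 = -1·-9 + 0·4 + 0·1 + -1·-2 = 11
  a_10 = -1·11 + 0·-9 + 0·4 + -1·1 = -12
  a_11 = -1·-12 + 0·11 + 0·-9 + -1·4 = 8
  a_12 = -1·8 + 0·-12 + 0·11 + -1·-9 = 1
  a_13 = -1·1 + 0·8 + 0·-12 + -1·11 = -12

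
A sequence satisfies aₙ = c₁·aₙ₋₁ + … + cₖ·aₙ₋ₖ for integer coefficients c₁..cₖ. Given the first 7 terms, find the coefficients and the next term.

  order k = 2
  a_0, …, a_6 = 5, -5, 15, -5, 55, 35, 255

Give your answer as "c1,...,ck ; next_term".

1,4 ; 395

  a_2 = 1·-5 + 4·5 = 15
  a_3 = 1·15 + 4·-5 = -5
  a_4 = 1·-5 + 4·15 = 55
  a_5 = 1·55 + 4·-5 = 35
  a_6 = 1·35 + 4·55 = 255
  a_7 = 1·255 + 4·35 = 395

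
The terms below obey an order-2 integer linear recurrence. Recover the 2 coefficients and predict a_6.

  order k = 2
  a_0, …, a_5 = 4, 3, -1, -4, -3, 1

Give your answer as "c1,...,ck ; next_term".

  a_2 = 1·3 + -1·4 = -1
  a_3 = 1·-1 + -1·3 = -4
  a_4 = 1·-4 + -1·-1 = -3
  a_5 = 1·-3 + -1·-4 = 1
  a_6 = 1·1 + -1·-3 = 4

1,-1 ; 4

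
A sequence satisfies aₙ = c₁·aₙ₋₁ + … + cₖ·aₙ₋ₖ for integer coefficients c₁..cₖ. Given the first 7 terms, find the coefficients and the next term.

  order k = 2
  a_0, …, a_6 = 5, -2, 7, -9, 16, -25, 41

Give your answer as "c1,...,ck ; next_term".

  a_2 = -1·-2 + 1·5 = 7
  a_3 = -1·7 + 1·-2 = -9
  a_4 = -1·-9 + 1·7 = 16
  a_5 = -1·16 + 1·-9 = -25
  a_6 = -1·-25 + 1·16 = 41
  a_7 = -1·41 + 1·-25 = -66

-1,1 ; -66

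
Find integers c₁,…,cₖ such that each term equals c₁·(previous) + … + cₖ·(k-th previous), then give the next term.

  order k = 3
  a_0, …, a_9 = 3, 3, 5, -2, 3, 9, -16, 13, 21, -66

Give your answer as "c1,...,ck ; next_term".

  a_3 = -1·5 + -1·3 + 2·3 = -2
  a_4 = -1·-2 + -1·5 + 2·3 = 3
  a_5 = -1·3 + -1·-2 + 2·5 = 9
  a_6 = -1·9 + -1·3 + 2·-2 = -16
  a_7 = -1·-16 + -1·9 + 2·3 = 13
  a_8 = -1·13 + -1·-16 + 2·9 = 21
  a_9 = -1·21 + -1·13 + 2·-16 = -66
  a_10 = -1·-66 + -1·21 + 2·13 = 71

-1,-1,2 ; 71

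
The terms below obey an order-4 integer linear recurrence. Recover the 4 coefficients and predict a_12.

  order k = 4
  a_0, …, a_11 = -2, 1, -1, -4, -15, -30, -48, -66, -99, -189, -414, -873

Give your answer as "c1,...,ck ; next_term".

3,-3,0,3 ; -1674

  a_4 = 3·-4 + -3·-1 + 0·1 + 3·-2 = -15
  a_5 = 3·-15 + -3·-4 + 0·-1 + 3·1 = -30
  a_6 = 3·-30 + -3·-15 + 0·-4 + 3·-1 = -48
  a_7 = 3·-48 + -3·-30 + 0·-15 + 3·-4 = -66
  a_8 = 3·-66 + -3·-48 + 0·-30 + 3·-15 = -99
  a_9 = 3·-99 + -3·-66 + 0·-48 + 3·-30 = -189
  a_10 = 3·-189 + -3·-99 + 0·-66 + 3·-48 = -414
  a_11 = 3·-414 + -3·-189 + 0·-99 + 3·-66 = -873
  a_12 = 3·-873 + -3·-414 + 0·-189 + 3·-99 = -1674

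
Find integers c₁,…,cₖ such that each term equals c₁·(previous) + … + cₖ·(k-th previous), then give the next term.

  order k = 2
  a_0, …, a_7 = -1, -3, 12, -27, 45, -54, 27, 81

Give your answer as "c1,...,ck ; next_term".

  a_2 = -3·-3 + -3·-1 = 12
  a_3 = -3·12 + -3·-3 = -27
  a_4 = -3·-27 + -3·12 = 45
  a_5 = -3·45 + -3·-27 = -54
  a_6 = -3·-54 + -3·45 = 27
  a_7 = -3·27 + -3·-54 = 81
  a_8 = -3·81 + -3·27 = -324

-3,-3 ; -324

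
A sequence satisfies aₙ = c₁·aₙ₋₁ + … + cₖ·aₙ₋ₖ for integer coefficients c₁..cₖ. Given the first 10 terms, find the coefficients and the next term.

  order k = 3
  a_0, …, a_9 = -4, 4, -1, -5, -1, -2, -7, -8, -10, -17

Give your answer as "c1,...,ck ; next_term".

1,0,1 ; -25

  a_3 = 1·-1 + 0·4 + 1·-4 = -5
  a_4 = 1·-5 + 0·-1 + 1·4 = -1
  a_5 = 1·-1 + 0·-5 + 1·-1 = -2
  a_6 = 1·-2 + 0·-1 + 1·-5 = -7
  a_7 = 1·-7 + 0·-2 + 1·-1 = -8
  a_8 = 1·-8 + 0·-7 + 1·-2 = -10
  a_9 = 1·-10 + 0·-8 + 1·-7 = -17
  a_10 = 1·-17 + 0·-10 + 1·-8 = -25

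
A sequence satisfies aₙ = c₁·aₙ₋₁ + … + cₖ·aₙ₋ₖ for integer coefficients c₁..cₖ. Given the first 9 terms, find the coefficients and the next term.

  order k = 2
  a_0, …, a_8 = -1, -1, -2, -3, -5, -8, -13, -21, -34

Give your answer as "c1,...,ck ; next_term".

  a_2 = 1·-1 + 1·-1 = -2
  a_3 = 1·-2 + 1·-1 = -3
  a_4 = 1·-3 + 1·-2 = -5
  a_5 = 1·-5 + 1·-3 = -8
  a_6 = 1·-8 + 1·-5 = -13
  a_7 = 1·-13 + 1·-8 = -21
  a_8 = 1·-21 + 1·-13 = -34
  a_9 = 1·-34 + 1·-21 = -55

1,1 ; -55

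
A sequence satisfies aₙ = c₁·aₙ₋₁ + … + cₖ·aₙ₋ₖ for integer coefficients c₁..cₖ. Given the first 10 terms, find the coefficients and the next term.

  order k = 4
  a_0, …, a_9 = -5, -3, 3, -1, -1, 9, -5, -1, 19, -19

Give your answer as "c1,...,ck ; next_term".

  a_4 = 0·-1 + 0·3 + 2·-3 + -1·-5 = -1
  a_5 = 0·-1 + 0·-1 + 2·3 + -1·-3 = 9
  a_6 = 0·9 + 0·-1 + 2·-1 + -1·3 = -5
  a_7 = 0·-5 + 0·9 + 2·-1 + -1·-1 = -1
  a_8 = 0·-1 + 0·-5 + 2·9 + -1·-1 = 19
  a_9 = 0·19 + 0·-1 + 2·-5 + -1·9 = -19
  a_10 = 0·-19 + 0·19 + 2·-1 + -1·-5 = 3

0,0,2,-1 ; 3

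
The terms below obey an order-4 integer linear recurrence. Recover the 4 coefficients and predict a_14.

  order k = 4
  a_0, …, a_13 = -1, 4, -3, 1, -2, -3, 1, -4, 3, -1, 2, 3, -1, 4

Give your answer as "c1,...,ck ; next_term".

  a_4 = 0·1 + 1·-3 + 0·4 + -1·-1 = -2
  a_5 = 0·-2 + 1·1 + 0·-3 + -1·4 = -3
  a_6 = 0·-3 + 1·-2 + 0·1 + -1·-3 = 1
  a_7 = 0·1 + 1·-3 + 0·-2 + -1·1 = -4
  a_8 = 0·-4 + 1·1 + 0·-3 + -1·-2 = 3
  a_9 = 0·3 + 1·-4 + 0·1 + -1·-3 = -1
  a_10 = 0·-1 + 1·3 + 0·-4 + -1·1 = 2
  a_11 = 0·2 + 1·-1 + 0·3 + -1·-4 = 3
  a_12 = 0·3 + 1·2 + 0·-1 + -1·3 = -1
  a_13 = 0·-1 + 1·3 + 0·2 + -1·-1 = 4
  a_14 = 0·4 + 1·-1 + 0·3 + -1·2 = -3

0,1,0,-1 ; -3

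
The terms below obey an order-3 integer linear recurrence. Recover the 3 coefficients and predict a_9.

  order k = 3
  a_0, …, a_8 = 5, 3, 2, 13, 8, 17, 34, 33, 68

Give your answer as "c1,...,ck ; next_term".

  a_3 = 0·2 + 1·3 + 2·5 = 13
  a_4 = 0·13 + 1·2 + 2·3 = 8
  a_5 = 0·8 + 1·13 + 2·2 = 17
  a_6 = 0·17 + 1·8 + 2·13 = 34
  a_7 = 0·34 + 1·17 + 2·8 = 33
  a_8 = 0·33 + 1·34 + 2·17 = 68
  a_9 = 0·68 + 1·33 + 2·34 = 101

0,1,2 ; 101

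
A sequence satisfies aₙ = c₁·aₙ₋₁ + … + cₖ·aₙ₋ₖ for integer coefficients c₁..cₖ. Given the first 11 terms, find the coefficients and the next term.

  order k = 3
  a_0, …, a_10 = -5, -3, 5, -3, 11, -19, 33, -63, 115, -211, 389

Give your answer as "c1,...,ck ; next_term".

-1,1,-1 ; -715

  a_3 = -1·5 + 1·-3 + -1·-5 = -3
  a_4 = -1·-3 + 1·5 + -1·-3 = 11
  a_5 = -1·11 + 1·-3 + -1·5 = -19
  a_6 = -1·-19 + 1·11 + -1·-3 = 33
  a_7 = -1·33 + 1·-19 + -1·11 = -63
  a_8 = -1·-63 + 1·33 + -1·-19 = 115
  a_9 = -1·115 + 1·-63 + -1·33 = -211
  a_10 = -1·-211 + 1·115 + -1·-63 = 389
  a_11 = -1·389 + 1·-211 + -1·115 = -715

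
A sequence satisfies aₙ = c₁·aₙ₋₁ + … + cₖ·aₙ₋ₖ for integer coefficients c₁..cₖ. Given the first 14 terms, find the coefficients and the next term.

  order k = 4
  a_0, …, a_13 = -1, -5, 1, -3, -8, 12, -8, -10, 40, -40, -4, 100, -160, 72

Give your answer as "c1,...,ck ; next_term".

0,0,2,-2 ; 208

  a_4 = 0·-3 + 0·1 + 2·-5 + -2·-1 = -8
  a_5 = 0·-8 + 0·-3 + 2·1 + -2·-5 = 12
  a_6 = 0·12 + 0·-8 + 2·-3 + -2·1 = -8
  a_7 = 0·-8 + 0·12 + 2·-8 + -2·-3 = -10
  a_8 = 0·-10 + 0·-8 + 2·12 + -2·-8 = 40
  a_9 = 0·40 + 0·-10 + 2·-8 + -2·12 = -40
  a_10 = 0·-40 + 0·40 + 2·-10 + -2·-8 = -4
  a_11 = 0·-4 + 0·-40 + 2·40 + -2·-10 = 100
  a_12 = 0·100 + 0·-4 + 2·-40 + -2·40 = -160
  a_13 = 0·-160 + 0·100 + 2·-4 + -2·-40 = 72
  a_14 = 0·72 + 0·-160 + 2·100 + -2·-4 = 208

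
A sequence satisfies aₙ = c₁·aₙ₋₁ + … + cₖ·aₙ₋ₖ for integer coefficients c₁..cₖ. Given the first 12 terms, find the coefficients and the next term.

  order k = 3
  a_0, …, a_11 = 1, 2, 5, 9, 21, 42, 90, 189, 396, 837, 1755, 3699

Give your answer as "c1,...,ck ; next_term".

  a_3 = 0·5 + 3·2 + 3·1 = 9
  a_4 = 0·9 + 3·5 + 3·2 = 21
  a_5 = 0·21 + 3·9 + 3·5 = 42
  a_6 = 0·42 + 3·21 + 3·9 = 90
  a_7 = 0·90 + 3·42 + 3·21 = 189
  a_8 = 0·189 + 3·90 + 3·42 = 396
  a_9 = 0·396 + 3·189 + 3·90 = 837
  a_10 = 0·837 + 3·396 + 3·189 = 1755
  a_11 = 0·1755 + 3·837 + 3·396 = 3699
  a_12 = 0·3699 + 3·1755 + 3·837 = 7776

0,3,3 ; 7776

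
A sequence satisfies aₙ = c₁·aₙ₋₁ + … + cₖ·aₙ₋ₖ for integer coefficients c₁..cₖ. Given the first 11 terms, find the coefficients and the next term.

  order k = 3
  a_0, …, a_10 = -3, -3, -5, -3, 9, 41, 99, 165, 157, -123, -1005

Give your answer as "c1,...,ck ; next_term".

3,-3,-1 ; -2803

  a_3 = 3·-5 + -3·-3 + -1·-3 = -3
  a_4 = 3·-3 + -3·-5 + -1·-3 = 9
  a_5 = 3·9 + -3·-3 + -1·-5 = 41
  a_6 = 3·41 + -3·9 + -1·-3 = 99
  a_7 = 3·99 + -3·41 + -1·9 = 165
  a_8 = 3·165 + -3·99 + -1·41 = 157
  a_9 = 3·157 + -3·165 + -1·99 = -123
  a_10 = 3·-123 + -3·157 + -1·165 = -1005
  a_11 = 3·-1005 + -3·-123 + -1·157 = -2803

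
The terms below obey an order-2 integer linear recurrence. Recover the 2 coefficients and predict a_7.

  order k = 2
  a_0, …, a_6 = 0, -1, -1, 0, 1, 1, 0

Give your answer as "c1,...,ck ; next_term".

  a_2 = 1·-1 + -1·0 = -1
  a_3 = 1·-1 + -1·-1 = 0
  a_4 = 1·0 + -1·-1 = 1
  a_5 = 1·1 + -1·0 = 1
  a_6 = 1·1 + -1·1 = 0
  a_7 = 1·0 + -1·1 = -1

1,-1 ; -1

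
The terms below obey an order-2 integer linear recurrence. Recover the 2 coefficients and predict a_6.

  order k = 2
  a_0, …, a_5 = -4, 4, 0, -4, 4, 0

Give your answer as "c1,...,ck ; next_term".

  a_2 = -1·4 + -1·-4 = 0
  a_3 = -1·0 + -1·4 = -4
  a_4 = -1·-4 + -1·0 = 4
  a_5 = -1·4 + -1·-4 = 0
  a_6 = -1·0 + -1·4 = -4

-1,-1 ; -4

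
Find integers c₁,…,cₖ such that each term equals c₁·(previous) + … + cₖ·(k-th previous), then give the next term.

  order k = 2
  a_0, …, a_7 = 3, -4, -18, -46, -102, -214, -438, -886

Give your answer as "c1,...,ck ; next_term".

  a_2 = 3·-4 + -2·3 = -18
  a_3 = 3·-18 + -2·-4 = -46
  a_4 = 3·-46 + -2·-18 = -102
  a_5 = 3·-102 + -2·-46 = -214
  a_6 = 3·-214 + -2·-102 = -438
  a_7 = 3·-438 + -2·-214 = -886
  a_8 = 3·-886 + -2·-438 = -1782

3,-2 ; -1782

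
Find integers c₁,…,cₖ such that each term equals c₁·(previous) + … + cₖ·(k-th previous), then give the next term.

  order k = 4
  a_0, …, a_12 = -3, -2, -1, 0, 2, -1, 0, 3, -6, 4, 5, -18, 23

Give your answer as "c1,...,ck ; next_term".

  a_4 = -1·0 + -1·-1 + 1·-2 + -1·-3 = 2
  a_5 = -1·2 + -1·0 + 1·-1 + -1·-2 = -1
  a_6 = -1·-1 + -1·2 + 1·0 + -1·-1 = 0
  a_7 = -1·0 + -1·-1 + 1·2 + -1·0 = 3
  a_8 = -1·3 + -1·0 + 1·-1 + -1·2 = -6
  a_9 = -1·-6 + -1·3 + 1·0 + -1·-1 = 4
  a_10 = -1·4 + -1·-6 + 1·3 + -1·0 = 5
  a_11 = -1·5 + -1·4 + 1·-6 + -1·3 = -18
  a_12 = -1·-18 + -1·5 + 1·4 + -1·-6 = 23
  a_13 = -1·23 + -1·-18 + 1·5 + -1·4 = -4

-1,-1,1,-1 ; -4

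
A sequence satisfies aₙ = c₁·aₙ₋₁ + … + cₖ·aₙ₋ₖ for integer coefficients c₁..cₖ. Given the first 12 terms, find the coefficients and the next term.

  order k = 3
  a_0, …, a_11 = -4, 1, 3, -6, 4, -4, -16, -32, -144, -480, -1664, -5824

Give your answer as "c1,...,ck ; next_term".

  a_3 = 2·3 + 4·1 + 4·-4 = -6
  a_4 = 2·-6 + 4·3 + 4·1 = 4
  a_5 = 2·4 + 4·-6 + 4·3 = -4
  a_6 = 2·-4 + 4·4 + 4·-6 = -16
  a_7 = 2·-16 + 4·-4 + 4·4 = -32
  a_8 = 2·-32 + 4·-16 + 4·-4 = -144
  a_9 = 2·-144 + 4·-32 + 4·-16 = -480
  a_10 = 2·-480 + 4·-144 + 4·-32 = -1664
  a_11 = 2·-1664 + 4·-480 + 4·-144 = -5824
  a_12 = 2·-5824 + 4·-1664 + 4·-480 = -20224

2,4,4 ; -20224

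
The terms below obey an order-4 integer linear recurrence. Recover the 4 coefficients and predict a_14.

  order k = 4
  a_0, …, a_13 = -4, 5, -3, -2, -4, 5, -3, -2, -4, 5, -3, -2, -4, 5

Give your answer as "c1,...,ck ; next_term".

  a_4 = 0·-2 + 0·-3 + 0·5 + 1·-4 = -4
  a_5 = 0·-4 + 0·-2 + 0·-3 + 1·5 = 5
  a_6 = 0·5 + 0·-4 + 0·-2 + 1·-3 = -3
  a_7 = 0·-3 + 0·5 + 0·-4 + 1·-2 = -2
  a_8 = 0·-2 + 0·-3 + 0·5 + 1·-4 = -4
  a_9 = 0·-4 + 0·-2 + 0·-3 + 1·5 = 5
  a_10 = 0·5 + 0·-4 + 0·-2 + 1·-3 = -3
  a_11 = 0·-3 + 0·5 + 0·-4 + 1·-2 = -2
  a_12 = 0·-2 + 0·-3 + 0·5 + 1·-4 = -4
  a_13 = 0·-4 + 0·-2 + 0·-3 + 1·5 = 5
  a_14 = 0·5 + 0·-4 + 0·-2 + 1·-3 = -3

0,0,0,1 ; -3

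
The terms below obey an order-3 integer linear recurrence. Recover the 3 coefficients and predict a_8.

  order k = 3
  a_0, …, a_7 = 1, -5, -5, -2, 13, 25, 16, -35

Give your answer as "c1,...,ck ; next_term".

  a_3 = 1·-5 + -1·-5 + -2·1 = -2
  a_4 = 1·-2 + -1·-5 + -2·-5 = 13
  a_5 = 1·13 + -1·-2 + -2·-5 = 25
  a_6 = 1·25 + -1·13 + -2·-2 = 16
  a_7 = 1·16 + -1·25 + -2·13 = -35
  a_8 = 1·-35 + -1·16 + -2·25 = -101

1,-1,-2 ; -101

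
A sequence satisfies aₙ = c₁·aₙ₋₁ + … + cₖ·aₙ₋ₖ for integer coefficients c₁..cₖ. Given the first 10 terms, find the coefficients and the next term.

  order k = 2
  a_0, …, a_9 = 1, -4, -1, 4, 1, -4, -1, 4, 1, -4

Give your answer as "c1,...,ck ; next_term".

  a_2 = 0·-4 + -1·1 = -1
  a_3 = 0·-1 + -1·-4 = 4
  a_4 = 0·4 + -1·-1 = 1
  a_5 = 0·1 + -1·4 = -4
  a_6 = 0·-4 + -1·1 = -1
  a_7 = 0·-1 + -1·-4 = 4
  a_8 = 0·4 + -1·-1 = 1
  a_9 = 0·1 + -1·4 = -4
  a_10 = 0·-4 + -1·1 = -1

0,-1 ; -1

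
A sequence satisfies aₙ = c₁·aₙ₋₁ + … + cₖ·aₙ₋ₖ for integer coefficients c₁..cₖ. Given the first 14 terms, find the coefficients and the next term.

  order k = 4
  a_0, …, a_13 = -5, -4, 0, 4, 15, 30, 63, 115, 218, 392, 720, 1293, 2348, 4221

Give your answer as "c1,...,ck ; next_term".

2,1,-3,1 ; 7631

  a_4 = 2·4 + 1·0 + -3·-4 + 1·-5 = 15
  a_5 = 2·15 + 1·4 + -3·0 + 1·-4 = 30
  a_6 = 2·30 + 1·15 + -3·4 + 1·0 = 63
  a_7 = 2·63 + 1·30 + -3·15 + 1·4 = 115
  a_8 = 2·115 + 1·63 + -3·30 + 1·15 = 218
  a_9 = 2·218 + 1·115 + -3·63 + 1·30 = 392
  a_10 = 2·392 + 1·218 + -3·115 + 1·63 = 720
  a_11 = 2·720 + 1·392 + -3·218 + 1·115 = 1293
  a_12 = 2·1293 + 1·720 + -3·392 + 1·218 = 2348
  a_13 = 2·2348 + 1·1293 + -3·720 + 1·392 = 4221
  a_14 = 2·4221 + 1·2348 + -3·1293 + 1·720 = 7631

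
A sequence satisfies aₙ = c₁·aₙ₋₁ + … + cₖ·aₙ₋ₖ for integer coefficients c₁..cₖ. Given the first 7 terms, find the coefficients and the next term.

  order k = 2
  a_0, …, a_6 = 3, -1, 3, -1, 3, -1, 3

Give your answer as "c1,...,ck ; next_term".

  a_2 = 0·-1 + 1·3 = 3
  a_3 = 0·3 + 1·-1 = -1
  a_4 = 0·-1 + 1·3 = 3
  a_5 = 0·3 + 1·-1 = -1
  a_6 = 0·-1 + 1·3 = 3
  a_7 = 0·3 + 1·-1 = -1

0,1 ; -1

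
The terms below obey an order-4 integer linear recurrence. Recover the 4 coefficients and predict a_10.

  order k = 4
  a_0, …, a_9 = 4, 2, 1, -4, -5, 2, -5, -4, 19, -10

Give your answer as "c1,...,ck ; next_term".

0,-1,2,-2 ; -17

  a_4 = 0·-4 + -1·1 + 2·2 + -2·4 = -5
  a_5 = 0·-5 + -1·-4 + 2·1 + -2·2 = 2
  a_6 = 0·2 + -1·-5 + 2·-4 + -2·1 = -5
  a_7 = 0·-5 + -1·2 + 2·-5 + -2·-4 = -4
  a_8 = 0·-4 + -1·-5 + 2·2 + -2·-5 = 19
  a_9 = 0·19 + -1·-4 + 2·-5 + -2·2 = -10
  a_10 = 0·-10 + -1·19 + 2·-4 + -2·-5 = -17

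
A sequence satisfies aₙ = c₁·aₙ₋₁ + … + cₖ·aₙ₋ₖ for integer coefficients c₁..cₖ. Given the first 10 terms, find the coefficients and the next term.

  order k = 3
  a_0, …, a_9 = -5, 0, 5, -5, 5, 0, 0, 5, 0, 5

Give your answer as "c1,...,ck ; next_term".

0,1,1 ; 5

  a_3 = 0·5 + 1·0 + 1·-5 = -5
  a_4 = 0·-5 + 1·5 + 1·0 = 5
  a_5 = 0·5 + 1·-5 + 1·5 = 0
  a_6 = 0·0 + 1·5 + 1·-5 = 0
  a_7 = 0·0 + 1·0 + 1·5 = 5
  a_8 = 0·5 + 1·0 + 1·0 = 0
  a_9 = 0·0 + 1·5 + 1·0 = 5
  a_10 = 0·5 + 1·0 + 1·5 = 5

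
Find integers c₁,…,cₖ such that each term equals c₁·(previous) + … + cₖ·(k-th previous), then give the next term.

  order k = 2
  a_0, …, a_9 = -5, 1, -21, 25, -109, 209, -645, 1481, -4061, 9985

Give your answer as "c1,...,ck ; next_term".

  a_2 = -1·1 + 4·-5 = -21
  a_3 = -1·-21 + 4·1 = 25
  a_4 = -1·25 + 4·-21 = -109
  a_5 = -1·-109 + 4·25 = 209
  a_6 = -1·209 + 4·-109 = -645
  a_7 = -1·-645 + 4·209 = 1481
  a_8 = -1·1481 + 4·-645 = -4061
  a_9 = -1·-4061 + 4·1481 = 9985
  a_10 = -1·9985 + 4·-4061 = -26229

-1,4 ; -26229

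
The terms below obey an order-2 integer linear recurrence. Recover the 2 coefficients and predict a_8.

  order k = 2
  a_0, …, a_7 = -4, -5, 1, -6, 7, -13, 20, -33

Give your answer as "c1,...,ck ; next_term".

-1,1 ; 53

  a_2 = -1·-5 + 1·-4 = 1
  a_3 = -1·1 + 1·-5 = -6
  a_4 = -1·-6 + 1·1 = 7
  a_5 = -1·7 + 1·-6 = -13
  a_6 = -1·-13 + 1·7 = 20
  a_7 = -1·20 + 1·-13 = -33
  a_8 = -1·-33 + 1·20 = 53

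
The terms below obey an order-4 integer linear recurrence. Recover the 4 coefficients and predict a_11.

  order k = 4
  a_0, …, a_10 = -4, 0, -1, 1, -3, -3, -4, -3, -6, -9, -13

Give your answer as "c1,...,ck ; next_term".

1,0,0,1 ; -16

  a_4 = 1·1 + 0·-1 + 0·0 + 1·-4 = -3
  a_5 = 1·-3 + 0·1 + 0·-1 + 1·0 = -3
  a_6 = 1·-3 + 0·-3 + 0·1 + 1·-1 = -4
  a_7 = 1·-4 + 0·-3 + 0·-3 + 1·1 = -3
  a_8 = 1·-3 + 0·-4 + 0·-3 + 1·-3 = -6
  a_9 = 1·-6 + 0·-3 + 0·-4 + 1·-3 = -9
  a_10 = 1·-9 + 0·-6 + 0·-3 + 1·-4 = -13
  a_11 = 1·-13 + 0·-9 + 0·-6 + 1·-3 = -16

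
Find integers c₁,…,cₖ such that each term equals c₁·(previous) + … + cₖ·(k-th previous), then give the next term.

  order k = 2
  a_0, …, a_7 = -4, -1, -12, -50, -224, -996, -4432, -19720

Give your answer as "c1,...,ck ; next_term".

4,2 ; -87744

  a_2 = 4·-1 + 2·-4 = -12
  a_3 = 4·-12 + 2·-1 = -50
  a_4 = 4·-50 + 2·-12 = -224
  a_5 = 4·-224 + 2·-50 = -996
  a_6 = 4·-996 + 2·-224 = -4432
  a_7 = 4·-4432 + 2·-996 = -19720
  a_8 = 4·-19720 + 2·-4432 = -87744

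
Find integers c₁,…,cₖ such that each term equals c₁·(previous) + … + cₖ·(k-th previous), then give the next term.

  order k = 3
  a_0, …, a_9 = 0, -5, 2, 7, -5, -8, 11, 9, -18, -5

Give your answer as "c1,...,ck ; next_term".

  a_3 = 1·2 + -1·-5 + 2·0 = 7
  a_4 = 1·7 + -1·2 + 2·-5 = -5
  a_5 = 1·-5 + -1·7 + 2·2 = -8
  a_6 = 1·-8 + -1·-5 + 2·7 = 11
  a_7 = 1·11 + -1·-8 + 2·-5 = 9
  a_8 = 1·9 + -1·11 + 2·-8 = -18
  a_9 = 1·-18 + -1·9 + 2·11 = -5
  a_10 = 1·-5 + -1·-18 + 2·9 = 31

1,-1,2 ; 31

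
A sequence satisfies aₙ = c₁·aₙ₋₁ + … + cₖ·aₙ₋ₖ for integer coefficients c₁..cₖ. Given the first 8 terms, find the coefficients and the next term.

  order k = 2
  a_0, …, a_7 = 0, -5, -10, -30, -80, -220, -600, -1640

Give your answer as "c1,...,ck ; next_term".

2,2 ; -4480

  a_2 = 2·-5 + 2·0 = -10
  a_3 = 2·-10 + 2·-5 = -30
  a_4 = 2·-30 + 2·-10 = -80
  a_5 = 2·-80 + 2·-30 = -220
  a_6 = 2·-220 + 2·-80 = -600
  a_7 = 2·-600 + 2·-220 = -1640
  a_8 = 2·-1640 + 2·-600 = -4480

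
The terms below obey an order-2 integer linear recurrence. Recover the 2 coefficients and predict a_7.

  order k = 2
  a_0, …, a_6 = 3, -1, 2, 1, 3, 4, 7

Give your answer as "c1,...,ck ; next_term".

  a_2 = 1·-1 + 1·3 = 2
  a_3 = 1·2 + 1·-1 = 1
  a_4 = 1·1 + 1·2 = 3
  a_5 = 1·3 + 1·1 = 4
  a_6 = 1·4 + 1·3 = 7
  a_7 = 1·7 + 1·4 = 11

1,1 ; 11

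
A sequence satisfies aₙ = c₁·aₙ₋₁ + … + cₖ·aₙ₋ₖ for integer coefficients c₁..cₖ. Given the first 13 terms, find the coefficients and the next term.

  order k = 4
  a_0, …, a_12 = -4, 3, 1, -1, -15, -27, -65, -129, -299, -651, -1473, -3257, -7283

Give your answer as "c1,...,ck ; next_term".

2,1,-2,2 ; -16179

  a_4 = 2·-1 + 1·1 + -2·3 + 2·-4 = -15
  a_5 = 2·-15 + 1·-1 + -2·1 + 2·3 = -27
  a_6 = 2·-27 + 1·-15 + -2·-1 + 2·1 = -65
  a_7 = 2·-65 + 1·-27 + -2·-15 + 2·-1 = -129
  a_8 = 2·-129 + 1·-65 + -2·-27 + 2·-15 = -299
  a_9 = 2·-299 + 1·-129 + -2·-65 + 2·-27 = -651
  a_10 = 2·-651 + 1·-299 + -2·-129 + 2·-65 = -1473
  a_11 = 2·-1473 + 1·-651 + -2·-299 + 2·-129 = -3257
  a_12 = 2·-3257 + 1·-1473 + -2·-651 + 2·-299 = -7283
  a_13 = 2·-7283 + 1·-3257 + -2·-1473 + 2·-651 = -16179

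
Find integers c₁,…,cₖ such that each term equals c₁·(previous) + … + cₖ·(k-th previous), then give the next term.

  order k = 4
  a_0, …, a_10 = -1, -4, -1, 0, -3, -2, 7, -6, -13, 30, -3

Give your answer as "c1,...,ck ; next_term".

  a_4 = -1·0 + -2·-1 + 1·-4 + 1·-1 = -3
  a_5 = -1·-3 + -2·0 + 1·-1 + 1·-4 = -2
  a_6 = -1·-2 + -2·-3 + 1·0 + 1·-1 = 7
  a_7 = -1·7 + -2·-2 + 1·-3 + 1·0 = -6
  a_8 = -1·-6 + -2·7 + 1·-2 + 1·-3 = -13
  a_9 = -1·-13 + -2·-6 + 1·7 + 1·-2 = 30
  a_10 = -1·30 + -2·-13 + 1·-6 + 1·7 = -3
  a_11 = -1·-3 + -2·30 + 1·-13 + 1·-6 = -76

-1,-2,1,1 ; -76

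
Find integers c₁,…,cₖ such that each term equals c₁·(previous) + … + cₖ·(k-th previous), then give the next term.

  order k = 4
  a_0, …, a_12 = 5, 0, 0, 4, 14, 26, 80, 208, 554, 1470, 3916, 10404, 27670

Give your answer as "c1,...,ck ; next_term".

1,3,3,2 ; 73570

  a_4 = 1·4 + 3·0 + 3·0 + 2·5 = 14
  a_5 = 1·14 + 3·4 + 3·0 + 2·0 = 26
  a_6 = 1·26 + 3·14 + 3·4 + 2·0 = 80
  a_7 = 1·80 + 3·26 + 3·14 + 2·4 = 208
  a_8 = 1·208 + 3·80 + 3·26 + 2·14 = 554
  a_9 = 1·554 + 3·208 + 3·80 + 2·26 = 1470
  a_10 = 1·1470 + 3·554 + 3·208 + 2·80 = 3916
  a_11 = 1·3916 + 3·1470 + 3·554 + 2·208 = 10404
  a_12 = 1·10404 + 3·3916 + 3·1470 + 2·554 = 27670
  a_13 = 1·27670 + 3·10404 + 3·3916 + 2·1470 = 73570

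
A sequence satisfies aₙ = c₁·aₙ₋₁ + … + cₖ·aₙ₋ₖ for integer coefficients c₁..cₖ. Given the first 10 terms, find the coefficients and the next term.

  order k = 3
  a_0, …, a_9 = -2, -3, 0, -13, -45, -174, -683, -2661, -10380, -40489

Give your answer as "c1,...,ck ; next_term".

  a_3 = 3·0 + 3·-3 + 2·-2 = -13
  a_4 = 3·-13 + 3·0 + 2·-3 = -45
  a_5 = 3·-45 + 3·-13 + 2·0 = -174
  a_6 = 3·-174 + 3·-45 + 2·-13 = -683
  a_7 = 3·-683 + 3·-174 + 2·-45 = -2661
  a_8 = 3·-2661 + 3·-683 + 2·-174 = -10380
  a_9 = 3·-10380 + 3·-2661 + 2·-683 = -40489
  a_10 = 3·-40489 + 3·-10380 + 2·-2661 = -157929

3,3,2 ; -157929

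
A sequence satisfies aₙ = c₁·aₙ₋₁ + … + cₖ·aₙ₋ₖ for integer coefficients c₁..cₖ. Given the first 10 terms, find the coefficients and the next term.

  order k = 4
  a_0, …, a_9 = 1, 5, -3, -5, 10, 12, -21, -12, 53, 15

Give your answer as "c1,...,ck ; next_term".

  a_4 = 0·-5 + -1·-3 + 1·5 + 2·1 = 10
  a_5 = 0·10 + -1·-5 + 1·-3 + 2·5 = 12
  a_6 = 0·12 + -1·10 + 1·-5 + 2·-3 = -21
  a_7 = 0·-21 + -1·12 + 1·10 + 2·-5 = -12
  a_8 = 0·-12 + -1·-21 + 1·12 + 2·10 = 53
  a_9 = 0·53 + -1·-12 + 1·-21 + 2·12 = 15
  a_10 = 0·15 + -1·53 + 1·-12 + 2·-21 = -107

0,-1,1,2 ; -107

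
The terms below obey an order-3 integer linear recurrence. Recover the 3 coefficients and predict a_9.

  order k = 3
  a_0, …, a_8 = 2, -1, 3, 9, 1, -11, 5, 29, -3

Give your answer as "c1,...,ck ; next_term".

1,-2,2 ; -51

  a_3 = 1·3 + -2·-1 + 2·2 = 9
  a_4 = 1·9 + -2·3 + 2·-1 = 1
  a_5 = 1·1 + -2·9 + 2·3 = -11
  a_6 = 1·-11 + -2·1 + 2·9 = 5
  a_7 = 1·5 + -2·-11 + 2·1 = 29
  a_8 = 1·29 + -2·5 + 2·-11 = -3
  a_9 = 1·-3 + -2·29 + 2·5 = -51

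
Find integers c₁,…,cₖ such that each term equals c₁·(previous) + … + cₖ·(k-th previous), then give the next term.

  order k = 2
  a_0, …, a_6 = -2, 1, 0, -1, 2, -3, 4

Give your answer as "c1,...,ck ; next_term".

  a_2 = -2·1 + -1·-2 = 0
  a_3 = -2·0 + -1·1 = -1
  a_4 = -2·-1 + -1·0 = 2
  a_5 = -2·2 + -1·-1 = -3
  a_6 = -2·-3 + -1·2 = 4
  a_7 = -2·4 + -1·-3 = -5

-2,-1 ; -5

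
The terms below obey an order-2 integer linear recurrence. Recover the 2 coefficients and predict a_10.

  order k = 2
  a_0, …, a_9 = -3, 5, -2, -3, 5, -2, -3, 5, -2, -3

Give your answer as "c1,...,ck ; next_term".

  a_2 = -1·5 + -1·-3 = -2
  a_3 = -1·-2 + -1·5 = -3
  a_4 = -1·-3 + -1·-2 = 5
  a_5 = -1·5 + -1·-3 = -2
  a_6 = -1·-2 + -1·5 = -3
  a_7 = -1·-3 + -1·-2 = 5
  a_8 = -1·5 + -1·-3 = -2
  a_9 = -1·-2 + -1·5 = -3
  a_10 = -1·-3 + -1·-2 = 5

-1,-1 ; 5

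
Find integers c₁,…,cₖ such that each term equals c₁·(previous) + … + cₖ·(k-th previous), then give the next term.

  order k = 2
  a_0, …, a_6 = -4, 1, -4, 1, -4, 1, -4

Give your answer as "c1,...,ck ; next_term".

  a_2 = 0·1 + 1·-4 = -4
  a_3 = 0·-4 + 1·1 = 1
  a_4 = 0·1 + 1·-4 = -4
  a_5 = 0·-4 + 1·1 = 1
  a_6 = 0·1 + 1·-4 = -4
  a_7 = 0·-4 + 1·1 = 1

0,1 ; 1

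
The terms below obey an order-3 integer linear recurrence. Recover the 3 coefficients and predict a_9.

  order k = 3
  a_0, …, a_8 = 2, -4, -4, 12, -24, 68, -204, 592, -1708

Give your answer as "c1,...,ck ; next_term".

  a_3 = -3·-4 + -1·-4 + -2·2 = 12
  a_4 = -3·12 + -1·-4 + -2·-4 = -24
  a_5 = -3·-24 + -1·12 + -2·-4 = 68
  a_6 = -3·68 + -1·-24 + -2·12 = -204
  a_7 = -3·-204 + -1·68 + -2·-24 = 592
  a_8 = -3·592 + -1·-204 + -2·68 = -1708
  a_9 = -3·-1708 + -1·592 + -2·-204 = 4940

-3,-1,-2 ; 4940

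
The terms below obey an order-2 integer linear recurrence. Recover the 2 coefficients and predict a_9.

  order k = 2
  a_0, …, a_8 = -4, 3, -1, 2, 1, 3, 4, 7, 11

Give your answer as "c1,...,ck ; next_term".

  a_2 = 1·3 + 1·-4 = -1
  a_3 = 1·-1 + 1·3 = 2
  a_4 = 1·2 + 1·-1 = 1
  a_5 = 1·1 + 1·2 = 3
  a_6 = 1·3 + 1·1 = 4
  a_7 = 1·4 + 1·3 = 7
  a_8 = 1·7 + 1·4 = 11
  a_9 = 1·11 + 1·7 = 18

1,1 ; 18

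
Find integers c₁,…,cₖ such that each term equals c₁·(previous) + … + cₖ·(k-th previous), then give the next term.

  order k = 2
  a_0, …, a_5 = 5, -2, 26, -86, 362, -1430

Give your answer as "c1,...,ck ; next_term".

-3,4 ; 5738

  a_2 = -3·-2 + 4·5 = 26
  a_3 = -3·26 + 4·-2 = -86
  a_4 = -3·-86 + 4·26 = 362
  a_5 = -3·362 + 4·-86 = -1430
  a_6 = -3·-1430 + 4·362 = 5738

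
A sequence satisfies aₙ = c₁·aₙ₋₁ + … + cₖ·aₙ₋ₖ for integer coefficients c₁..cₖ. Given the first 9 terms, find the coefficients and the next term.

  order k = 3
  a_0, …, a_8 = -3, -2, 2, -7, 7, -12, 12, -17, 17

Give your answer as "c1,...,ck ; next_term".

  a_3 = -1·2 + 1·-2 + 1·-3 = -7
  a_4 = -1·-7 + 1·2 + 1·-2 = 7
  a_5 = -1·7 + 1·-7 + 1·2 = -12
  a_6 = -1·-12 + 1·7 + 1·-7 = 12
  a_7 = -1·12 + 1·-12 + 1·7 = -17
  a_8 = -1·-17 + 1·12 + 1·-12 = 17
  a_9 = -1·17 + 1·-17 + 1·12 = -22

-1,1,1 ; -22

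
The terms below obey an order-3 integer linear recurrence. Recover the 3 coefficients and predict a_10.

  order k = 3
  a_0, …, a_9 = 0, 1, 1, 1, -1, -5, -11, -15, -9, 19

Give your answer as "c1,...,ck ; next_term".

  a_3 = 2·1 + -1·1 + -2·0 = 1
  a_4 = 2·1 + -1·1 + -2·1 = -1
  a_5 = 2·-1 + -1·1 + -2·1 = -5
  a_6 = 2·-5 + -1·-1 + -2·1 = -11
  a_7 = 2·-11 + -1·-5 + -2·-1 = -15
  a_8 = 2·-15 + -1·-11 + -2·-5 = -9
  a_9 = 2·-9 + -1·-15 + -2·-11 = 19
  a_10 = 2·19 + -1·-9 + -2·-15 = 77

2,-1,-2 ; 77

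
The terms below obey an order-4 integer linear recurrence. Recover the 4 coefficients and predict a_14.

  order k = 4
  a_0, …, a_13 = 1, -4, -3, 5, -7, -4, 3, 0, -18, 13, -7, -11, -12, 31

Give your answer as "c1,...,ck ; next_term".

  a_4 = -1·5 + 0·-3 + 1·-4 + 2·1 = -7
  a_5 = -1·-7 + 0·5 + 1·-3 + 2·-4 = -4
  a_6 = -1·-4 + 0·-7 + 1·5 + 2·-3 = 3
  a_7 = -1·3 + 0·-4 + 1·-7 + 2·5 = 0
  a_8 = -1·0 + 0·3 + 1·-4 + 2·-7 = -18
  a_9 = -1·-18 + 0·0 + 1·3 + 2·-4 = 13
  a_10 = -1·13 + 0·-18 + 1·0 + 2·3 = -7
  a_11 = -1·-7 + 0·13 + 1·-18 + 2·0 = -11
  a_12 = -1·-11 + 0·-7 + 1·13 + 2·-18 = -12
  a_13 = -1·-12 + 0·-11 + 1·-7 + 2·13 = 31
  a_14 = -1·31 + 0·-12 + 1·-11 + 2·-7 = -56

-1,0,1,2 ; -56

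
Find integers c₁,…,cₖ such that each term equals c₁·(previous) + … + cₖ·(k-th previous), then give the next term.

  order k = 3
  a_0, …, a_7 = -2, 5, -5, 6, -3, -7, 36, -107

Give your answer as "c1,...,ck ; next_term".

-3,-1,2 ; 271

  a_3 = -3·-5 + -1·5 + 2·-2 = 6
  a_4 = -3·6 + -1·-5 + 2·5 = -3
  a_5 = -3·-3 + -1·6 + 2·-5 = -7
  a_6 = -3·-7 + -1·-3 + 2·6 = 36
  a_7 = -3·36 + -1·-7 + 2·-3 = -107
  a_8 = -3·-107 + -1·36 + 2·-7 = 271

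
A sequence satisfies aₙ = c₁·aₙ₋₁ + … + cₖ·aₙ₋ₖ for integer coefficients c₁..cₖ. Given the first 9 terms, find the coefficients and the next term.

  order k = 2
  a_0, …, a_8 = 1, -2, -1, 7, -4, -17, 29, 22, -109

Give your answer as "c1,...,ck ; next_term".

-1,-3 ; 43

  a_2 = -1·-2 + -3·1 = -1
  a_3 = -1·-1 + -3·-2 = 7
  a_4 = -1·7 + -3·-1 = -4
  a_5 = -1·-4 + -3·7 = -17
  a_6 = -1·-17 + -3·-4 = 29
  a_7 = -1·29 + -3·-17 = 22
  a_8 = -1·22 + -3·29 = -109
  a_9 = -1·-109 + -3·22 = 43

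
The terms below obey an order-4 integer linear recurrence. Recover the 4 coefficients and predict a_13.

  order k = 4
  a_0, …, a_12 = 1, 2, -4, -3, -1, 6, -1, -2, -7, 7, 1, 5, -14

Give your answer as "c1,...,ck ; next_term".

  a_4 = 0·-3 + 0·-4 + -1·2 + 1·1 = -1
  a_5 = 0·-1 + 0·-3 + -1·-4 + 1·2 = 6
  a_6 = 0·6 + 0·-1 + -1·-3 + 1·-4 = -1
  a_7 = 0·-1 + 0·6 + -1·-1 + 1·-3 = -2
  a_8 = 0·-2 + 0·-1 + -1·6 + 1·-1 = -7
  a_9 = 0·-7 + 0·-2 + -1·-1 + 1·6 = 7
  a_10 = 0·7 + 0·-7 + -1·-2 + 1·-1 = 1
  a_11 = 0·1 + 0·7 + -1·-7 + 1·-2 = 5
  a_12 = 0·5 + 0·1 + -1·7 + 1·-7 = -14
  a_13 = 0·-14 + 0·5 + -1·1 + 1·7 = 6

0,0,-1,1 ; 6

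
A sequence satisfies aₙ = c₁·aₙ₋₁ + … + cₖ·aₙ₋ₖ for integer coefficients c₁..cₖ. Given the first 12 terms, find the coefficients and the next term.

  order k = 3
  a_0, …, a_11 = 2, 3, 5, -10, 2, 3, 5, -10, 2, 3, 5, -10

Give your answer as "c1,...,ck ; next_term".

-1,-1,-1 ; 2

  a_3 = -1·5 + -1·3 + -1·2 = -10
  a_4 = -1·-10 + -1·5 + -1·3 = 2
  a_5 = -1·2 + -1·-10 + -1·5 = 3
  a_6 = -1·3 + -1·2 + -1·-10 = 5
  a_7 = -1·5 + -1·3 + -1·2 = -10
  a_8 = -1·-10 + -1·5 + -1·3 = 2
  a_9 = -1·2 + -1·-10 + -1·5 = 3
  a_10 = -1·3 + -1·2 + -1·-10 = 5
  a_11 = -1·5 + -1·3 + -1·2 = -10
  a_12 = -1·-10 + -1·5 + -1·3 = 2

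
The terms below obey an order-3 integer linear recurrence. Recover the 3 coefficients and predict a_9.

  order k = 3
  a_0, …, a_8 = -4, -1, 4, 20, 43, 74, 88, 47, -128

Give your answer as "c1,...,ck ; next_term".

  a_3 = 2·4 + 0·-1 + -3·-4 = 20
  a_4 = 2·20 + 0·4 + -3·-1 = 43
  a_5 = 2·43 + 0·20 + -3·4 = 74
  a_6 = 2·74 + 0·43 + -3·20 = 88
  a_7 = 2·88 + 0·74 + -3·43 = 47
  a_8 = 2·47 + 0·88 + -3·74 = -128
  a_9 = 2·-128 + 0·47 + -3·88 = -520

2,0,-3 ; -520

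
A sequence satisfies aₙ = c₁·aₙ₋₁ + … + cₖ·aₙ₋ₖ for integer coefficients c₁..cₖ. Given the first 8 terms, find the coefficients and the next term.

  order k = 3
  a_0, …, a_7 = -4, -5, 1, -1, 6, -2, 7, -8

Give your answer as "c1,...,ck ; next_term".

  a_3 = 0·1 + 1·-5 + -1·-4 = -1
  a_4 = 0·-1 + 1·1 + -1·-5 = 6
  a_5 = 0·6 + 1·-1 + -1·1 = -2
  a_6 = 0·-2 + 1·6 + -1·-1 = 7
  a_7 = 0·7 + 1·-2 + -1·6 = -8
  a_8 = 0·-8 + 1·7 + -1·-2 = 9

0,1,-1 ; 9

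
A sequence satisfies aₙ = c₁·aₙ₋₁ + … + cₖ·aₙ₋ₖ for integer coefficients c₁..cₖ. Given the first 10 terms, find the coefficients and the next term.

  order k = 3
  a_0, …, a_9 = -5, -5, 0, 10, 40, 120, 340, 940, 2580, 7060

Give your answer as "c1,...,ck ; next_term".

3,0,-2 ; 19300

  a_3 = 3·0 + 0·-5 + -2·-5 = 10
  a_4 = 3·10 + 0·0 + -2·-5 = 40
  a_5 = 3·40 + 0·10 + -2·0 = 120
  a_6 = 3·120 + 0·40 + -2·10 = 340
  a_7 = 3·340 + 0·120 + -2·40 = 940
  a_8 = 3·940 + 0·340 + -2·120 = 2580
  a_9 = 3·2580 + 0·940 + -2·340 = 7060
  a_10 = 3·7060 + 0·2580 + -2·940 = 19300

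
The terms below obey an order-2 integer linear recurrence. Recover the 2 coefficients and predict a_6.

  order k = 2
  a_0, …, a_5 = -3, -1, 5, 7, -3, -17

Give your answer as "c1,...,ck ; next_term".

1,-2 ; -11

  a_2 = 1·-1 + -2·-3 = 5
  a_3 = 1·5 + -2·-1 = 7
  a_4 = 1·7 + -2·5 = -3
  a_5 = 1·-3 + -2·7 = -17
  a_6 = 1·-17 + -2·-3 = -11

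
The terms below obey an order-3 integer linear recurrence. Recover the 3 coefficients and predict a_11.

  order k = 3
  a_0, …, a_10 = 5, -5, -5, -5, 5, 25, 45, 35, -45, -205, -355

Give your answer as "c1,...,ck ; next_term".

  a_3 = 2·-5 + -2·-5 + -1·5 = -5
  a_4 = 2·-5 + -2·-5 + -1·-5 = 5
  a_5 = 2·5 + -2·-5 + -1·-5 = 25
  a_6 = 2·25 + -2·5 + -1·-5 = 45
  a_7 = 2·45 + -2·25 + -1·5 = 35
  a_8 = 2·35 + -2·45 + -1·25 = -45
  a_9 = 2·-45 + -2·35 + -1·45 = -205
  a_10 = 2·-205 + -2·-45 + -1·35 = -355
  a_11 = 2·-355 + -2·-205 + -1·-45 = -255

2,-2,-1 ; -255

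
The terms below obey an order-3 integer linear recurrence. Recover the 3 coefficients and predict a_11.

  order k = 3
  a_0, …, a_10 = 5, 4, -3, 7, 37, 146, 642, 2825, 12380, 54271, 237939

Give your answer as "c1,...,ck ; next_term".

4,1,3 ; 1043167

  a_3 = 4·-3 + 1·4 + 3·5 = 7
  a_4 = 4·7 + 1·-3 + 3·4 = 37
  a_5 = 4·37 + 1·7 + 3·-3 = 146
  a_6 = 4·146 + 1·37 + 3·7 = 642
  a_7 = 4·642 + 1·146 + 3·37 = 2825
  a_8 = 4·2825 + 1·642 + 3·146 = 12380
  a_9 = 4·12380 + 1·2825 + 3·642 = 54271
  a_10 = 4·54271 + 1·12380 + 3·2825 = 237939
  a_11 = 4·237939 + 1·54271 + 3·12380 = 1043167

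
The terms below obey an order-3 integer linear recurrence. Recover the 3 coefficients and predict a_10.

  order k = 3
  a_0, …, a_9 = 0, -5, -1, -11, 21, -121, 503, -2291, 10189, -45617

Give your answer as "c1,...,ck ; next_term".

-4,3,4 ; 203871

  a_3 = -4·-1 + 3·-5 + 4·0 = -11
  a_4 = -4·-11 + 3·-1 + 4·-5 = 21
  a_5 = -4·21 + 3·-11 + 4·-1 = -121
  a_6 = -4·-121 + 3·21 + 4·-11 = 503
  a_7 = -4·503 + 3·-121 + 4·21 = -2291
  a_8 = -4·-2291 + 3·503 + 4·-121 = 10189
  a_9 = -4·10189 + 3·-2291 + 4·503 = -45617
  a_10 = -4·-45617 + 3·10189 + 4·-2291 = 203871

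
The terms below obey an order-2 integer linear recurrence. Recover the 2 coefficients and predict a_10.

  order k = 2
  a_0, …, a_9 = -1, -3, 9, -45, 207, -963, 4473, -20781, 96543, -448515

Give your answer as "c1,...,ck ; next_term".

-4,3 ; 2083689

  a_2 = -4·-3 + 3·-1 = 9
  a_3 = -4·9 + 3·-3 = -45
  a_4 = -4·-45 + 3·9 = 207
  a_5 = -4·207 + 3·-45 = -963
  a_6 = -4·-963 + 3·207 = 4473
  a_7 = -4·4473 + 3·-963 = -20781
  a_8 = -4·-20781 + 3·4473 = 96543
  a_9 = -4·96543 + 3·-20781 = -448515
  a_10 = -4·-448515 + 3·96543 = 2083689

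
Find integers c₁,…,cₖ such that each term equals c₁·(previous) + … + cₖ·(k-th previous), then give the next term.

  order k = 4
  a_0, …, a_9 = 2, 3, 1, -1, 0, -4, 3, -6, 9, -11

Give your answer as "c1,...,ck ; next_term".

-1,1,0,-1 ; 17

  a_4 = -1·-1 + 1·1 + 0·3 + -1·2 = 0
  a_5 = -1·0 + 1·-1 + 0·1 + -1·3 = -4
  a_6 = -1·-4 + 1·0 + 0·-1 + -1·1 = 3
  a_7 = -1·3 + 1·-4 + 0·0 + -1·-1 = -6
  a_8 = -1·-6 + 1·3 + 0·-4 + -1·0 = 9
  a_9 = -1·9 + 1·-6 + 0·3 + -1·-4 = -11
  a_10 = -1·-11 + 1·9 + 0·-6 + -1·3 = 17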